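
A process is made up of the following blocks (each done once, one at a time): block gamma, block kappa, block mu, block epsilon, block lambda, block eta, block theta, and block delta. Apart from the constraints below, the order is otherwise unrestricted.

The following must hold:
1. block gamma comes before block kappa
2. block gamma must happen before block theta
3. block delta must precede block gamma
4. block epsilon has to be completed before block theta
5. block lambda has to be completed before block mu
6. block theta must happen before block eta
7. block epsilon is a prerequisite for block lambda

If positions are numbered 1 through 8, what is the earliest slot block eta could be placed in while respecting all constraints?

5

Every block that must precede block eta has to come before it. Tracing all chains that end at block eta, those blocks are: block gamma, block epsilon, block theta, block delta — 4 in total.
With 4 mandatory predecessors, the earliest block eta can sit is position 4+1 = 5, and placing just those 4 first achieves it.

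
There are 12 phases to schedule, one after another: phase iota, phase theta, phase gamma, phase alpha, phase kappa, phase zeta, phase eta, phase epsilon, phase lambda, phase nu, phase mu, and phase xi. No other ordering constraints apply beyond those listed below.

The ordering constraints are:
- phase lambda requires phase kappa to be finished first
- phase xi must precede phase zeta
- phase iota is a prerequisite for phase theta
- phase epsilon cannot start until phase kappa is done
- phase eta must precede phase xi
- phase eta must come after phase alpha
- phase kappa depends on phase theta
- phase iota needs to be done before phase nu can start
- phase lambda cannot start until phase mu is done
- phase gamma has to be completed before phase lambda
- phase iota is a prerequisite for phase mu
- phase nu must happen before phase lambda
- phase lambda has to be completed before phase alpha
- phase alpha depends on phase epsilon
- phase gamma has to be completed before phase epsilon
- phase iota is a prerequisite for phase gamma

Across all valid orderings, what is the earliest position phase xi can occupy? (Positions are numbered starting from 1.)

Every phase that must precede phase xi has to come before it. Tracing all chains that end at phase xi, those phases are: phase iota, phase theta, phase gamma, phase alpha, phase kappa, phase eta, phase epsilon, phase lambda, phase nu, phase mu — 10 in total.
With 10 mandatory predecessors, the earliest phase xi can sit is position 10+1 = 11, and placing just those 10 first achieves it.

11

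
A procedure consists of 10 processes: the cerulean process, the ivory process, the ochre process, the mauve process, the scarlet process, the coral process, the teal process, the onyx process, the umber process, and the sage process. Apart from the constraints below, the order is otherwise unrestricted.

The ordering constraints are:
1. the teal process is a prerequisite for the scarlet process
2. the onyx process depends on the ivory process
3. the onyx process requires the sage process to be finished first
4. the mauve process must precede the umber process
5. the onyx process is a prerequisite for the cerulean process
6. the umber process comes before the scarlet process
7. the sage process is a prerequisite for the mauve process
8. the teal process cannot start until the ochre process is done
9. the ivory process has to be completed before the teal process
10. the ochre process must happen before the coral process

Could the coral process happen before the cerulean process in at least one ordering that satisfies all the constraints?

Yes

Nothing in the constraints forces the cerulean process before the coral process — there is no chain from the cerulean process to the coral process.
So a valid ordering placing the coral process earlier than the cerulean process exists.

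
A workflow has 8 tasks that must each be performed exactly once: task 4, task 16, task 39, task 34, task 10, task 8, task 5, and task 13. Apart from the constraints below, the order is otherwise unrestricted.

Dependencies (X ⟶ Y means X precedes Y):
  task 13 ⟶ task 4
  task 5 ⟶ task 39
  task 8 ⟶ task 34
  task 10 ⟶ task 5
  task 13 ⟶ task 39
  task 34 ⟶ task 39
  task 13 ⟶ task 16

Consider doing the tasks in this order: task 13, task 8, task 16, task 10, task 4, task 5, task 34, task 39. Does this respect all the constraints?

Yes

Every stated constraint is respected: task 13 sits at position 1, ahead of task 39 at position 8, and each of the other listed pairs likewise has the predecessor earlier in the sequence.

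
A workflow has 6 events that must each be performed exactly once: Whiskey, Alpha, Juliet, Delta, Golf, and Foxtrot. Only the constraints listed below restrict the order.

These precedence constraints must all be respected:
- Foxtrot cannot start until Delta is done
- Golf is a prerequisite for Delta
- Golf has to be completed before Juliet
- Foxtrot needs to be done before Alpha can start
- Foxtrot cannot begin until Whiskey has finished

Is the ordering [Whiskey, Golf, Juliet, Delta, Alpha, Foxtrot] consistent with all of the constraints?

In the proposed order, Alpha appears before Foxtrot.
Since Foxtrot is required before Alpha, the ordering is invalid.

No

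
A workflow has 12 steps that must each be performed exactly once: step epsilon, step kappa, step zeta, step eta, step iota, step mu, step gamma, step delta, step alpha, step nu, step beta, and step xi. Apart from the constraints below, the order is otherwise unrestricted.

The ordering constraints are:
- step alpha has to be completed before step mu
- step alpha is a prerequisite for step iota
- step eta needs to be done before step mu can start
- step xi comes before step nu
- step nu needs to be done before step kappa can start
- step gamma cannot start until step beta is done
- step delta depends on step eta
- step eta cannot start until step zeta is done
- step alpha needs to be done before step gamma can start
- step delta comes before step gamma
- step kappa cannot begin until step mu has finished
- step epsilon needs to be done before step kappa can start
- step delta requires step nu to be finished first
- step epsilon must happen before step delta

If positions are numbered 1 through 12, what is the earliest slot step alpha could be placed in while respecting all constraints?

1

No constraint forces any other step before step alpha, so it can be placed first.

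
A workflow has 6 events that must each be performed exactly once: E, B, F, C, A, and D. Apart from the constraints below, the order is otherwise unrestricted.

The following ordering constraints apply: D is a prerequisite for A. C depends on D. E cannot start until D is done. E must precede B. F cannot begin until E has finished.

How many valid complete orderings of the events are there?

Only D has no prerequisites, so it must go first.
Systematically extending each partial ordering one event at a time and counting, there are 40 complete orderings.

40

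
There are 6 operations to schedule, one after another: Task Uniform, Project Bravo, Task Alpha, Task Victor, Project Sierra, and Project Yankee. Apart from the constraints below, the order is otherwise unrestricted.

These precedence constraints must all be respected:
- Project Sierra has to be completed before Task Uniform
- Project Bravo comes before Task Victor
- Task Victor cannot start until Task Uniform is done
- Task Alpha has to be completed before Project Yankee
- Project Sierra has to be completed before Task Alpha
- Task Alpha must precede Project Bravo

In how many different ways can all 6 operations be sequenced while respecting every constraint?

Only Project Sierra has no prerequisites, so it must go first.
Enumerating by repeatedly choosing an available operation (one whose prerequisites are all placed) gives 11 distinct complete orderings.

11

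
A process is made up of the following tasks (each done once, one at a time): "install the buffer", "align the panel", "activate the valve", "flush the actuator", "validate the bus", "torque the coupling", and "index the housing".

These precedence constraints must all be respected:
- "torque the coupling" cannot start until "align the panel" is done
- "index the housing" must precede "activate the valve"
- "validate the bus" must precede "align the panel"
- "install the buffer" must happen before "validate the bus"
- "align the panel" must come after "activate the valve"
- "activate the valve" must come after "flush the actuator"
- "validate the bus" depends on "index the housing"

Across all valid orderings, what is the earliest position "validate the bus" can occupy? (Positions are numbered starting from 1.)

3

Every task that must precede "validate the bus" has to come before it. Tracing all chains that end at "validate the bus", those tasks are: "install the buffer", "index the housing" — 2 in total.
So at minimum 2 tasks come before "validate the bus", putting "validate the bus" no earlier than position 3. That position is achievable by scheduling exactly those predecessors first.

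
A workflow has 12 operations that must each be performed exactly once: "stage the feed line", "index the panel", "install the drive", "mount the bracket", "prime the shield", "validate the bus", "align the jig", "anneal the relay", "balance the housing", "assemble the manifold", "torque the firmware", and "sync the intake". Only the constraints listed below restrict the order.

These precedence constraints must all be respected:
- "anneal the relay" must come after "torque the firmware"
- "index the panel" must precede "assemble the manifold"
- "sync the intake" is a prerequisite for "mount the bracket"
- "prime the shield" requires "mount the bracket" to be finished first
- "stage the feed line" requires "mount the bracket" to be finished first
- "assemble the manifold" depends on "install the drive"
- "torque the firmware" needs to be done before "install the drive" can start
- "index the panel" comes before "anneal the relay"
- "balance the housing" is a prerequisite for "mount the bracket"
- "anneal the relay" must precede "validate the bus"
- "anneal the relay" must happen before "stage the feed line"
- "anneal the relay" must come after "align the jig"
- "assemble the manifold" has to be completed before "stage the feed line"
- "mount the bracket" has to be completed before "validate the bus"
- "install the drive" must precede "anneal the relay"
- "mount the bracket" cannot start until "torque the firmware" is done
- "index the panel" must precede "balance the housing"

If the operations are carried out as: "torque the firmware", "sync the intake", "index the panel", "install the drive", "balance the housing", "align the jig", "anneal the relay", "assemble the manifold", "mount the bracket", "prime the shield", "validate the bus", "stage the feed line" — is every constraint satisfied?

Yes

Checking each listed constraint against this order: for instance, "torque the firmware" is in position 1 and "mount the bracket" in position 9, so that constraint holds — and the remaining constraints check out the same way.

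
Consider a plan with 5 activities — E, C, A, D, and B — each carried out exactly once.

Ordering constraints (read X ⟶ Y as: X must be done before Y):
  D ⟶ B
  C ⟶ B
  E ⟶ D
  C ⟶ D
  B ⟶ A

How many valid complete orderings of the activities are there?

2 activities have no prerequisites (E, C), so any of them could come first.
Enumerating by repeatedly choosing an available activity (one whose prerequisites are all placed) gives 2 distinct complete orderings.

2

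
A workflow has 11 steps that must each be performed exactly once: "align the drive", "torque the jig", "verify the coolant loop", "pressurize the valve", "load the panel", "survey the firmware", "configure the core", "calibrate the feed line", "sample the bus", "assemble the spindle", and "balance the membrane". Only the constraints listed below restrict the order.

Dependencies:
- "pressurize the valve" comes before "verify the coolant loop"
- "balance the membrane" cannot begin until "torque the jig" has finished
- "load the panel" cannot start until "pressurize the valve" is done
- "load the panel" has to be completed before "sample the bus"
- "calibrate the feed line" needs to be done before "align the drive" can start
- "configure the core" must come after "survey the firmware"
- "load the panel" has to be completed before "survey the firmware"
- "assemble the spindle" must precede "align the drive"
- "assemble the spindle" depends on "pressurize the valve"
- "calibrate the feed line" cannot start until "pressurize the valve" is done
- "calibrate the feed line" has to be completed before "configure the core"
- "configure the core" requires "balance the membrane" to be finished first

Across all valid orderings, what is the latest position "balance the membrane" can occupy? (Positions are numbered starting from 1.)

Following the constraints forward from "balance the membrane", its only required successor is "configure the core".
So at least 1 step follows "balance the membrane", putting "balance the membrane" no later than position 10. That position is achievable by scheduling everything else first.

10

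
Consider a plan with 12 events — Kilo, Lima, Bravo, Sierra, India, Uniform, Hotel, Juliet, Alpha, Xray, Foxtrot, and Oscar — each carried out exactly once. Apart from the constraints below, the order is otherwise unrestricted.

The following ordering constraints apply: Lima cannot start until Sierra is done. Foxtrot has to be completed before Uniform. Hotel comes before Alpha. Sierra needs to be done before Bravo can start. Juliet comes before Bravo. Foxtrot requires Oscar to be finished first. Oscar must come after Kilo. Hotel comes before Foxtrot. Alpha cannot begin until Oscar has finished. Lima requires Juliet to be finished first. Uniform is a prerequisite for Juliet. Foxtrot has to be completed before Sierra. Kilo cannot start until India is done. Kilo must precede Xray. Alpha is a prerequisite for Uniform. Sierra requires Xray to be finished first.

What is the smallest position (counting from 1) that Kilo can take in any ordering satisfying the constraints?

Working backwards through the constraints from Kilo, its only required predecessor is India.
With 1 mandatory predecessor, the earliest Kilo can sit is position 1+1 = 2, and placing just that one first achieves it.

2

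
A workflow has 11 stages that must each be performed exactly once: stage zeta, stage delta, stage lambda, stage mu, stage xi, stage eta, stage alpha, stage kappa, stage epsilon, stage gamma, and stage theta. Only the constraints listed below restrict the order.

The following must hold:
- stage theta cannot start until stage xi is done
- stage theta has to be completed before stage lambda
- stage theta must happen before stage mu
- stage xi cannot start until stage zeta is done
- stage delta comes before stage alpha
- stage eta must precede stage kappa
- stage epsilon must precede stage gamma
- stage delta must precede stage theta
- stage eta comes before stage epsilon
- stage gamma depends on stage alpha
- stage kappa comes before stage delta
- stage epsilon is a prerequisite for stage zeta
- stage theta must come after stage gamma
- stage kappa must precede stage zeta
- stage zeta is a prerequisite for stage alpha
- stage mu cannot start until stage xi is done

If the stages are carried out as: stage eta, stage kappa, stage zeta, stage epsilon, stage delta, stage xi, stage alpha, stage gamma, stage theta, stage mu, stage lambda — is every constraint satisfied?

No

Here stage epsilon comes after stage zeta.
But one of the constraints requires stage epsilon before stage zeta, so this ordering violates it.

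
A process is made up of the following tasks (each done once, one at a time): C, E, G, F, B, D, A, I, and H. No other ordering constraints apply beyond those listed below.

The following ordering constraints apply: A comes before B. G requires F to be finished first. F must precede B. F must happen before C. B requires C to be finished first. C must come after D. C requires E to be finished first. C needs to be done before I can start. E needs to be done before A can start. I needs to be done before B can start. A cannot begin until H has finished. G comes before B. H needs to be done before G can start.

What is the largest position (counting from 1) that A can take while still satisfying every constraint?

8

Following the constraints forward from A, its only required successor is B.
So at least 1 task follows A, putting A no later than position 8. That position is achievable by scheduling everything else first.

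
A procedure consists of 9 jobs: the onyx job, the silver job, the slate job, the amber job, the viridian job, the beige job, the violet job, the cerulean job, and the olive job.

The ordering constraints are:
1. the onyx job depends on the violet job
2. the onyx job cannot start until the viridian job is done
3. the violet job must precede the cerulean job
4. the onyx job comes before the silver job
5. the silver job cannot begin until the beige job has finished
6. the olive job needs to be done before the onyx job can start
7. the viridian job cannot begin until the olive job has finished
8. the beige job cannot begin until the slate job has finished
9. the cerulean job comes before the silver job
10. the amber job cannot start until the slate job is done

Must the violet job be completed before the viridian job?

No chain of constraints connects the violet job to the viridian job in either direction.
A valid ordering placing the viridian job before the violet job exists, so the answer is no.

No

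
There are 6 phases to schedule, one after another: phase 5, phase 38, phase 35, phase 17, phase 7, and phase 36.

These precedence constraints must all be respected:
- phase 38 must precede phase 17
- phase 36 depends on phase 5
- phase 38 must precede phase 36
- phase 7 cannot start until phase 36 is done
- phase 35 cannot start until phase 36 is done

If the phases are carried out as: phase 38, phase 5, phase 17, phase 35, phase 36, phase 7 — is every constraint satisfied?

No

In the proposed order, phase 35 appears before phase 36.
But one of the constraints requires phase 36 before phase 35, so this ordering violates it.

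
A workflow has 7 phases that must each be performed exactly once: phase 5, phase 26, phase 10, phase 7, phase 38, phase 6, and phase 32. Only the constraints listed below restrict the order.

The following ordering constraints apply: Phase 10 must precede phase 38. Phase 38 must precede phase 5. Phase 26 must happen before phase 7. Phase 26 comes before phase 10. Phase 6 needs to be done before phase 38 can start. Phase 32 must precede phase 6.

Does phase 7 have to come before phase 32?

No

No chain of constraints connects phase 7 to phase 32 in either direction.
There exist valid orderings with phase 32 before phase 7, so phase 7 is not required to come first.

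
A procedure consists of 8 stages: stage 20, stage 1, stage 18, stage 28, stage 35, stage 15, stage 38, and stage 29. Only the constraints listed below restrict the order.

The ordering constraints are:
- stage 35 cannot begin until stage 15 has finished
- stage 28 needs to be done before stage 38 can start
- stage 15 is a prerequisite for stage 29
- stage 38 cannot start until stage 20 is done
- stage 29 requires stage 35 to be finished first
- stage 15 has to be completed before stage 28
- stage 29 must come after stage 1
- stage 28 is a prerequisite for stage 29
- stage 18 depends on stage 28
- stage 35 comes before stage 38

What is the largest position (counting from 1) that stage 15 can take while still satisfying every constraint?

The stages that are forced after stage 15, directly or by a chain of constraints, are stage 18, stage 28, stage 35, stage 38, stage 29. That's 5 stages.
So at least 5 stages follow stage 15, putting stage 15 no later than position 3. That position is achievable by scheduling everything else first.

3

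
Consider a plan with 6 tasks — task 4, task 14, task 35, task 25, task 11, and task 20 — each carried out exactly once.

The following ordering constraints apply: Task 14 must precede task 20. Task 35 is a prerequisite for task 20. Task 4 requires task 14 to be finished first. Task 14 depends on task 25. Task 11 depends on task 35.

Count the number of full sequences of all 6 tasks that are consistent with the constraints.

2 tasks have no prerequisites (task 35, task 25), so any of them could come first.
Enumerating by repeatedly choosing an available task (one whose prerequisites are all placed) gives 26 distinct complete orderings.

26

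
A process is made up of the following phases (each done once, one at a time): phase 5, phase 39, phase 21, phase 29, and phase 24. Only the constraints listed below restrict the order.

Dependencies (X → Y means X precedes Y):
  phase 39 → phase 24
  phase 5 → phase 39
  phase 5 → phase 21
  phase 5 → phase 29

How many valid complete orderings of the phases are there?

Only phase 5 has no prerequisites, so it must go first.
Counting all ways to extend the partial order to a total order gives 12.

12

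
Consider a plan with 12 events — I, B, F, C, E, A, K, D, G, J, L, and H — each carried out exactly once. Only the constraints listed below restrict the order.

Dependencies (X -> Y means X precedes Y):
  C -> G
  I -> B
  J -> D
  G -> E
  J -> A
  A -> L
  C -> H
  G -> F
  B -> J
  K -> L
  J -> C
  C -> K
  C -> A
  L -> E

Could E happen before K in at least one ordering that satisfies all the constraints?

No

The constraints give a chain K → L → E, which forces K before E.
So no valid ordering can have E before K.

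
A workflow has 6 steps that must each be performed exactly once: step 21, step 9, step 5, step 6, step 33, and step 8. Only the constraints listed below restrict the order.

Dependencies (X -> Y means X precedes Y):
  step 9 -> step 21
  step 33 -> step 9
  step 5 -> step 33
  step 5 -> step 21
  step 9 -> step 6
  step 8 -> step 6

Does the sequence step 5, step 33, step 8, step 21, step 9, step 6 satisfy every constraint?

No

Here step 9 comes after step 21.
But one of the constraints requires step 9 before step 21, so this ordering violates it.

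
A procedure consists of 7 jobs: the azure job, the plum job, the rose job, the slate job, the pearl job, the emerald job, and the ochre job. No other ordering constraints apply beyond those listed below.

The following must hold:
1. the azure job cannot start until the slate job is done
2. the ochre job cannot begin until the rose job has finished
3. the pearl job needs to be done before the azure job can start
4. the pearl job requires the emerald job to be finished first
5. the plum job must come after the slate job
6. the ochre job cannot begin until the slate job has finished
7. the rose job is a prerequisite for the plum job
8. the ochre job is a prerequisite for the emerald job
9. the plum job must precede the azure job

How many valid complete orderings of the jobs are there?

The jobs with no prerequisites are the rose job, the slate job; any of them can be placed first.
Counting all ways to extend the partial order to a total order gives 8.

8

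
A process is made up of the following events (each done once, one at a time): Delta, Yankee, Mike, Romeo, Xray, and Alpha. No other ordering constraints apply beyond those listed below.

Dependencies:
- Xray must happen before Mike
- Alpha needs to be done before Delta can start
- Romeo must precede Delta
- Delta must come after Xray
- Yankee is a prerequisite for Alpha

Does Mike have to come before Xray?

No

There is a chain Xray → Mike, which puts Xray before Mike.
So Mike does not have to come before Xray — it cannot.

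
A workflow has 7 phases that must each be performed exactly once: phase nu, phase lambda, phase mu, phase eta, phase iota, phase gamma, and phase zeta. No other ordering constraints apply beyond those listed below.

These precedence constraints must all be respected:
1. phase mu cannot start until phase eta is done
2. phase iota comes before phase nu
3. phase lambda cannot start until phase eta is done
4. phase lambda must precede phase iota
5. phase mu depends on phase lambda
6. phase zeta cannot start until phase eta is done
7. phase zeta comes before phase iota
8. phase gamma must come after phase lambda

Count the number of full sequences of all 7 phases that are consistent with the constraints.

Phase eta is the only phase with nothing required before it, so every ordering starts there.
Systematically extending each partial ordering one phase at a time and counting, there are 32 complete orderings.

32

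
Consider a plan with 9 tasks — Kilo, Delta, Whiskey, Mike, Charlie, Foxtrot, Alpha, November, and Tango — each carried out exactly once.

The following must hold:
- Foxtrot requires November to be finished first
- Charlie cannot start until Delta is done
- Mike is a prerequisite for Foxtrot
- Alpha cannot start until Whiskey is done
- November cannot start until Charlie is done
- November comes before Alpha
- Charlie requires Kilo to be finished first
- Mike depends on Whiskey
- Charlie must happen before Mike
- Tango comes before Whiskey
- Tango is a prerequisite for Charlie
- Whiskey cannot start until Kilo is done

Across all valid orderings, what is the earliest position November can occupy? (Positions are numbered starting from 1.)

Working backwards through the constraints from November, its full set of required predecessors is Kilo, Delta, Charlie, Tango — 4 of them.
So at minimum 4 tasks come before November, putting November no earlier than position 5. That position is achievable by scheduling exactly those predecessors first.

5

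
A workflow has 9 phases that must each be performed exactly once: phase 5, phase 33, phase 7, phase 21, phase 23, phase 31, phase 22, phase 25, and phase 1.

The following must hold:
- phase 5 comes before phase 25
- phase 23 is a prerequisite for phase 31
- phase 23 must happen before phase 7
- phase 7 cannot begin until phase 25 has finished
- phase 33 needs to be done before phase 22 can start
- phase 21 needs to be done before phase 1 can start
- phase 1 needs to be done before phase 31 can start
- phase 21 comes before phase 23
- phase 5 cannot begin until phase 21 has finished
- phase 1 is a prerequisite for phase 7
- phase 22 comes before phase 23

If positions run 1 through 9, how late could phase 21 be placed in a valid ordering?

The phases that are forced after phase 21, directly or by a chain of constraints, are phase 5, phase 7, phase 23, phase 31, phase 25, phase 1. That's 6 phases.
With 6 mandatory successors out of 9 phases total, the latest slot for phase 21 is 9−6 = 3, and it's reachable by doing all non-successors before phase 21.

3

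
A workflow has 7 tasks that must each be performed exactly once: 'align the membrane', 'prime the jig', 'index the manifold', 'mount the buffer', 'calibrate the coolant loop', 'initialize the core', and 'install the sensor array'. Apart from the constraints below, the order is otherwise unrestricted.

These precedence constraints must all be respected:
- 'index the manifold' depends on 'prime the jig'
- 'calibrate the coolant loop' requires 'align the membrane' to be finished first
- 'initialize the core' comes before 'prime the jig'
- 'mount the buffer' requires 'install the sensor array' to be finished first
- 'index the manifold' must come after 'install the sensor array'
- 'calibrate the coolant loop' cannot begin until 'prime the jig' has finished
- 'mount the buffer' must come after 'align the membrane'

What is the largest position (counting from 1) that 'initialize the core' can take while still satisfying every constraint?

Every task that must follow 'initialize the core' has to come after it. Tracing all chains starting from 'initialize the core', those tasks are: 'prime the jig', 'index the manifold', 'calibrate the coolant loop' — 3 in total.
So at least 3 tasks follow 'initialize the core', putting 'initialize the core' no later than position 4. That position is achievable by scheduling everything else first.

4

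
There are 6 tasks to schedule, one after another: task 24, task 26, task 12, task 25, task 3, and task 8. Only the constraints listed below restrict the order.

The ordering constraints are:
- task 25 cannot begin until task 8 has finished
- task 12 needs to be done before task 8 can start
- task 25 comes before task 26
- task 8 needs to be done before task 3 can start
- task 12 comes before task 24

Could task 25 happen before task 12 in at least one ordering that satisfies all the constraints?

Following task 12 → task 8 → task 25, task 12 must precede task 25 in every valid ordering.
Hence task 25 can never be scheduled before task 12.

No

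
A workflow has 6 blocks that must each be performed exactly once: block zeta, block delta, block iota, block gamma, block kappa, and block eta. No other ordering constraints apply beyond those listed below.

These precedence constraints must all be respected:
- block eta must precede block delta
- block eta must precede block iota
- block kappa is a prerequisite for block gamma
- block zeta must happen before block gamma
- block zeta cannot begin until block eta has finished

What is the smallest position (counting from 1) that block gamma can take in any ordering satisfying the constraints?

4

Every block that must precede block gamma has to come before it. Tracing all chains that end at block gamma, those blocks are: block zeta, block kappa, block eta — 3 in total.
So at minimum 3 blocks come before block gamma, putting block gamma no earlier than position 4. That position is achievable by scheduling exactly those predecessors first.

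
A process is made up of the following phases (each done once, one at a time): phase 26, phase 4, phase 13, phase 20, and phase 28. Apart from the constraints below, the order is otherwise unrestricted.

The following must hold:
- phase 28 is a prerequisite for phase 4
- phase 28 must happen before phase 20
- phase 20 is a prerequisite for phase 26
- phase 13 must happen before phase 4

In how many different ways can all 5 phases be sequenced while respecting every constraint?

The phases with no prerequisites are phase 13, phase 28; any of them can be placed first.
Systematically extending each partial ordering one phase at a time and counting, there are 9 complete orderings.

9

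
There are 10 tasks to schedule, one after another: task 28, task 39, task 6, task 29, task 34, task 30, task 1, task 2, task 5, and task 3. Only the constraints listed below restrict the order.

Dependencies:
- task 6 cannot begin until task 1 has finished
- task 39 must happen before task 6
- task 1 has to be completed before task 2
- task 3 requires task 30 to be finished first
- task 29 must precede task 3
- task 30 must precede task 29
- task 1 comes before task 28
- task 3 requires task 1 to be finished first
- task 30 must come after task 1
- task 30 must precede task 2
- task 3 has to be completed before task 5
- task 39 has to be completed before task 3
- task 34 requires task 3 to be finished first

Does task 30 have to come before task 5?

Yes

Following the dependencies: task 30 → task 3 → task 5.
Hence task 30 necessarily comes before task 5.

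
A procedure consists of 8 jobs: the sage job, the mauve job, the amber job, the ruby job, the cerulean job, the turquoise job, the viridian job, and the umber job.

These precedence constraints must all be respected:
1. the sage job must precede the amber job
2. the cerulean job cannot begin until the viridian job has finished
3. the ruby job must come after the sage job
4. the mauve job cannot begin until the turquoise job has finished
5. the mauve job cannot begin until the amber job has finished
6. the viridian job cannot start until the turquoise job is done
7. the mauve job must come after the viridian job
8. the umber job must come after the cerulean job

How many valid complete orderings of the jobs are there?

The jobs with no prerequisites are the sage job, the turquoise job; any of them can be placed first.
Enumerating by repeatedly choosing an available job (one whose prerequisites are all placed) gives 183 distinct complete orderings.

183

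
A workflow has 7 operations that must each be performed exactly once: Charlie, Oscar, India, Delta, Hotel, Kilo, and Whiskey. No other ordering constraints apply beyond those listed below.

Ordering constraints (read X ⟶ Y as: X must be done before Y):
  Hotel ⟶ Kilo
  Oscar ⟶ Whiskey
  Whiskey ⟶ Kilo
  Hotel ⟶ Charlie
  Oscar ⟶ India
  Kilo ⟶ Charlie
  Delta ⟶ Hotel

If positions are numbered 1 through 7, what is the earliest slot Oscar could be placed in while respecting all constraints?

1

Nothing is required before Oscar; it can be the very first operation.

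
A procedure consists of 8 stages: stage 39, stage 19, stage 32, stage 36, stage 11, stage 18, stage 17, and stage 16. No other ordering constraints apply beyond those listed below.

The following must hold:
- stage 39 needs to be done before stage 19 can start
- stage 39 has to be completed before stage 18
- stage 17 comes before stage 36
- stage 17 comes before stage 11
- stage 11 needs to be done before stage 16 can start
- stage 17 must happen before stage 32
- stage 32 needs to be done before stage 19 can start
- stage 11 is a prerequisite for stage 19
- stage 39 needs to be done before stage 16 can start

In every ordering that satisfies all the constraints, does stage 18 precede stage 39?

In fact the dependencies run the other way: stage 39 → stage 18.
So stage 18 never precedes stage 39.

No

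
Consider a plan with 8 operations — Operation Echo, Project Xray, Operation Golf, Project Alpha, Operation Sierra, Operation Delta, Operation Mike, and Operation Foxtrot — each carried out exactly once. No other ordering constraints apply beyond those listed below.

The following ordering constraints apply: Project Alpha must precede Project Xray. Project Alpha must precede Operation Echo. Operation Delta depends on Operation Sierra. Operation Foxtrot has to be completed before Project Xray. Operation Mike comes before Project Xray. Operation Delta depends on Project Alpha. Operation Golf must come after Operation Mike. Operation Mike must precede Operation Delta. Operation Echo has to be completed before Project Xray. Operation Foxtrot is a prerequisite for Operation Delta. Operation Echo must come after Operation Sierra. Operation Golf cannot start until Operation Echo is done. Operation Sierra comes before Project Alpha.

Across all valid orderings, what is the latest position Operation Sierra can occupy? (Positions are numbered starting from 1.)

Following every chain forward from Operation Sierra, the operations that must come later are Operation Echo, Project Xray, Operation Golf, Project Alpha, Operation Delta — 5 of them.
So at least 5 operations follow Operation Sierra, putting Operation Sierra no later than position 3. That position is achievable by scheduling everything else first.

3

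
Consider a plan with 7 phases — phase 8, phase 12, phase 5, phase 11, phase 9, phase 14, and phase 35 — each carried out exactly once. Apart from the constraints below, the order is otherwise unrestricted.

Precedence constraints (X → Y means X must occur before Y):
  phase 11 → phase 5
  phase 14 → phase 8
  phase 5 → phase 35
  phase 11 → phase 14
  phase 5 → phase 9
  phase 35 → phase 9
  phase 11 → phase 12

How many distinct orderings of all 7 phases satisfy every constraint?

Only phase 11 has no prerequisites, so it must go first.
Counting all ways to extend the partial order to a total order gives 60.

60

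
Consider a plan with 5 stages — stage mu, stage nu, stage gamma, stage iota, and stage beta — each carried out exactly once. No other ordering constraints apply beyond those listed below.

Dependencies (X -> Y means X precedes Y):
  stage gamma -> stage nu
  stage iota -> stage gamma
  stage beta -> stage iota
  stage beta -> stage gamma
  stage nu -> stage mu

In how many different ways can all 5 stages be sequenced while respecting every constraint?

Stage beta is the only stage with nothing required before it, so every ordering starts there.
Every stage is then forced in turn, so only 1 complete ordering is consistent with the constraints.

1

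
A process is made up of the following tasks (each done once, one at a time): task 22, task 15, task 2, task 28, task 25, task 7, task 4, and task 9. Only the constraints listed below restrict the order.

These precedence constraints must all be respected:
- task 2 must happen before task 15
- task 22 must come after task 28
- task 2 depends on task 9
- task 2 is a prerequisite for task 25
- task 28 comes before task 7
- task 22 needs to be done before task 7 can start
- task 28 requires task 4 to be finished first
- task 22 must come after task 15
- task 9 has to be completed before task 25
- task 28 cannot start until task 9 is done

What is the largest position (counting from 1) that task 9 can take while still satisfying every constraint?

2

The tasks that are forced after task 9, directly or by a chain of constraints, are task 22, task 15, task 2, task 28, task 25, task 7. That's 6 tasks.
With 6 mandatory successors out of 8 tasks total, the latest slot for task 9 is 8−6 = 2, and it's reachable by doing all non-successors before task 9.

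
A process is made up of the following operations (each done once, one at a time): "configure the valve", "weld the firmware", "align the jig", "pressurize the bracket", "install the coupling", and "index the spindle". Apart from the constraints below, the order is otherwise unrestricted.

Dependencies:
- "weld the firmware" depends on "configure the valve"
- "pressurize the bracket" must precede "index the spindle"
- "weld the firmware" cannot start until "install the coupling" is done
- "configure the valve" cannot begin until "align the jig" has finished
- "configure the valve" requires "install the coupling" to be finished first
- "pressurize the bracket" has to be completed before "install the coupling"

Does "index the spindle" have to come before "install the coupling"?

No chain of constraints connects "index the spindle" to "install the coupling" in either direction.
So "index the spindle" can come before "install the coupling" or after — it is not forced.

No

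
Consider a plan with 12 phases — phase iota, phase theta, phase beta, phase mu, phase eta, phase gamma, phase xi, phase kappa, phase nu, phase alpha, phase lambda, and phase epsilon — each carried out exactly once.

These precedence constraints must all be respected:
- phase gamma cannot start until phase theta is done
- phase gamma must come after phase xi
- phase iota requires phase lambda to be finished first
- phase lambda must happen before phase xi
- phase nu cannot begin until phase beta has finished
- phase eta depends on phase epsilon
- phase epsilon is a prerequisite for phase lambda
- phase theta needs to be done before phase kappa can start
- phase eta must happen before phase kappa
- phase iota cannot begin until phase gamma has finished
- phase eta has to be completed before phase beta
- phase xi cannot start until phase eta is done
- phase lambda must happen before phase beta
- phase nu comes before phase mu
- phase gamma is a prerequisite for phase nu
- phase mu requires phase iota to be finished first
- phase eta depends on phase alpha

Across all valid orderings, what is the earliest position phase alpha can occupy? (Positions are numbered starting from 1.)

No constraint forces any other phase before phase alpha, so it can be placed first.

1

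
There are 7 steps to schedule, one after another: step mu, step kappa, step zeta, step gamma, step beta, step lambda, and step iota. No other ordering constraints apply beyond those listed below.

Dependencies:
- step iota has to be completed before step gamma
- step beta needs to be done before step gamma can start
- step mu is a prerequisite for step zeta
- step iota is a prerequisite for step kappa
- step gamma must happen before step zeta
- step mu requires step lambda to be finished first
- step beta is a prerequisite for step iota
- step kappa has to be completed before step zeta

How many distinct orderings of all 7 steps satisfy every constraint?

30

2 steps have no prerequisites (step beta, step lambda), so any of them could come first.
Enumerating by repeatedly choosing an available step (one whose prerequisites are all placed) gives 30 distinct complete orderings.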